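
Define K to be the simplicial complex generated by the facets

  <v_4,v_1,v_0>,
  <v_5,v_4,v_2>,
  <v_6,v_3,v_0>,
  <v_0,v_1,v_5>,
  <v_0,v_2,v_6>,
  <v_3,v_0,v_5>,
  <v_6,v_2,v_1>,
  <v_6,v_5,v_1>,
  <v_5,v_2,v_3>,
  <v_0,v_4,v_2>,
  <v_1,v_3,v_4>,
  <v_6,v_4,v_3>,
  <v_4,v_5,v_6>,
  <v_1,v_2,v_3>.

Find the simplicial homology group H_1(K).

Order the vertices as v_0 < v_1 < v_2 < v_3 < v_4 < v_5 < v_6. Listing each simplex with vertices in this order, K has dimension 2 with simplices:

  0-simplices (7): [v_0], [v_1], [v_2], [v_3], [v_4], [v_5], [v_6]
  1-simplices (21): (21 of them)
  2-simplices (14): (14 of them)

so the chain groups are C_0 ≅ Z^7, C_1 ≅ Z^21, C_2 ≅ Z^14.

∂_1: C_1 → C_0 sends each edge [p,q] (with p < q) to q − p. For instance
  ∂[v_0,v_1] = [v_1] − [v_0].
The resulting 7×21 matrix has rank 6, and its Smith normal form has invariant factors (1,1,1,1,1,1).

Boundary ∂_2: C_2 → C_1 acts by ∂[p,q,r] = [q,r] − [p,r] + [p,q]. For instance
  ∂[v_0,v_3,v_5] = [v_3,v_5] − [v_0,v_5] + [v_0,v_3],
  ∂[v_0,v_2,v_4] = [v_2,v_4] − [v_0,v_4] + [v_0,v_2].
The resulting 21×14 matrix has rank 13, and its Smith normal form has invariant factors (1,1,1,1,1,1,1,1,1,1,1,1,1).

Reading off H_k = ker ∂_k / im ∂_{k+1}:

  H_1: rank ker ∂_1 − rank ∂_2 = (21 − 6) − 13 = 2, and the invariant factors of ∂_2 are all 1, so H_1 ≅ Z^2.

(K is a triangulation of the torus T^2.)

H_1 ≅ Z^2.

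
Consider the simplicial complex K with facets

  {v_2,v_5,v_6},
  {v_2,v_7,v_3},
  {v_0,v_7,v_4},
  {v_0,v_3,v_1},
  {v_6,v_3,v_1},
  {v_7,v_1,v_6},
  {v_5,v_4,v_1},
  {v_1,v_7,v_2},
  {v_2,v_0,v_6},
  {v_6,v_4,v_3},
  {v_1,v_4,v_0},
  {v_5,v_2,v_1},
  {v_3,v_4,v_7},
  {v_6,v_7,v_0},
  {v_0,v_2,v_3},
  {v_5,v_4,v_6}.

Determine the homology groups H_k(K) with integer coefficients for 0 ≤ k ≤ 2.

H_0 ≅ Z,  H_1 ≅ Z^2,  H_2 ≅ Z.

Fix the vertex order v_0 < v_1 < v_2 < v_3 < v_4 < v_5 < v_6 < v_7 and write every simplex with vertices in increasing order. Then dim K = 2 and the simplices of K are:

  0-simplices (8): [v_0], [v_1], [v_2], [v_3], [v_4], [v_5], [v_6], [v_7]
  1-simplices (24): (24 of them)
  2-simplices (16): (16 of them)

Hence C_0 ≅ Z^8, C_1 ≅ Z^24, C_2 ≅ Z^16.

The boundary map ∂_1: C_1 → C_0 maps an edge to its endpoints' difference, ∂[p,q] = q − p. For instance
  ∂[v_3,v_7] = [v_7] − [v_3].
The 8×24 boundary matrix has rank 7 and Smith normal form diag(1,1,1,1,1,1,1).

Boundary ∂_2: C_2 → C_1 acts by ∂[p,q,r] = [q,r] − [p,r] + [p,q]. For instance
  ∂[v_0,v_1,v_4] = [v_1,v_4] − [v_0,v_4] + [v_0,v_1],
  ∂[v_0,v_1,v_3] = [v_1,v_3] − [v_0,v_3] + [v_0,v_1].
This gives a 24×16 integer matrix of rank 15; reducing to Smith normal form yields diagonal entries (1,1,1,1,1,1,1,1,1,1,1,1,1,1,1).

Reading off H_k = ker ∂_k / im ∂_{k+1}:

  H_0: rank C_0 − rank ∂_1 = 8 − 7 = 1, and the invariant factors of ∂_1 are all 1, so H_0 ≅ Z.
  H_1: rank ker ∂_1 − rank ∂_2 = (24 − 7) − 15 = 2, and the invariant factors of ∂_2 are all 1, so H_1 ≅ Z^2.
  H_2: rank ker ∂_2 − rank ∂_3 = (16 − 15) − 0 = 1, and there is no ∂_3, so H_2 ≅ Z.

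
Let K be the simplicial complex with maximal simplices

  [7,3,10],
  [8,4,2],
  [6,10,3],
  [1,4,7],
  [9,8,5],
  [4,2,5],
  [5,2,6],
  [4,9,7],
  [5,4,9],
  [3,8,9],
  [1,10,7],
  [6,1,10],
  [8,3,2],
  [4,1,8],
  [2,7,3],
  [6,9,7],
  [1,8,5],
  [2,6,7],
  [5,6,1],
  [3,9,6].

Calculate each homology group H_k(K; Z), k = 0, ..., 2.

Order the vertices as 1 < 2 < 3 < 4 < 5 < 6 < 7 < 8 < 9 < 10. Listing each simplex with vertices in this order, K has dimension 2 with simplices:

  0-simplices (10): [1], [2], [3], [4], [5], [6], [7], [8], [9], [10]
  1-simplices (30): (30 of them)
  2-simplices (20): (20 of them)

giving chain groups C_0 ≅ Z^10, C_1 ≅ Z^30, C_2 ≅ Z^20.

Boundary ∂_1: C_1 → C_0 is given by ∂[p,q] = [q] − [p]. For instance
  ∂[3,8] = [8] − [3].
As a 10×30 matrix over Z this has rank 9, with invariant factors (1,1,1,1,1,1,1,1,1).

∂_2: C_2 → C_1 sends each 2-simplex [p,q,r] to [q,r] − [p,r] + [p,q]. For instance
  ∂[3,6,10] = [6,10] − [3,10] + [3,6],
  ∂[2,3,8] = [3,8] − [2,8] + [2,3].
The resulting 30×20 matrix has rank 20, and its Smith normal form has invariant factors (1,1,1,1,1,1,1,1,1,1,1,1,1,1,1,1,1,1,1,2).

Now H_k = ker ∂_k / im ∂_{k+1}, so:

  H_0: rank C_0 − rank ∂_1 = 10 − 9 = 1, and the invariant factors of ∂_1 are all 1, so H_0 ≅ Z.
  H_1: rank ker ∂_1 − rank ∂_2 = (30 − 9) − 20 = 1, and ∂_2 has invariant factor 2 > 1, so H_1 ≅ Z ⊕ Z_2.
  H_2: rank ker ∂_2 − rank ∂_3 = (20 − 20) − 0 = 0, and there is no ∂_3, so H_2 ≅ 0.

As a check, the Euler characteristic is 10 − 30 + 20 = 0, which agrees with 1 − 1 + 0 = 0.
(K is a triangulation of the Klein bottle.)

H_0 = Z,  H_1 = Z ⊕ Z_2,  H_2 = 0.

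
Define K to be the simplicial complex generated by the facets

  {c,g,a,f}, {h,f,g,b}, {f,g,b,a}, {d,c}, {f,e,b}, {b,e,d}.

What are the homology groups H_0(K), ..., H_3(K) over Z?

We work with the vertex ordering a < b < c < d < e < f < g < h. The simplices of K, each written with vertices in increasing order, are:

  0-simplices (8): a, b, c, d, e, f, g, h
  1-simplices (17): ab, ac, af, ag, bd, be, bf, bg, bh, cd, cf, cg, de, ef, fg, fh, gh
  2-simplices (12): abf, abg, acf, acg, afg, bde, bef, bfg, bfh, bgh, cfg, fgh
  3-simplices (3): abfg, acfg, bfgh

Hence C_0 ≅ Z^8, C_1 ≅ Z^17, C_2 ≅ Z^12, C_3 ≅ Z^3.

The boundary map ∂_1: C_1 → C_0 maps an edge to its endpoints' difference, ∂[p,q] = q − p.
The 8×17 boundary matrix has rank 7 and Smith normal form diag(1,1,1,1,1,1,1).

The boundary map ∂_2: C_2 → C_1 sends each 2-simplex [p,q,r] to [q,r] − [p,r] + [p,q]. For instance
  ∂abg = bg − ag + ab,
  ∂bef = ef − bf + be.
The resulting 17×12 matrix has rank 9, and its Smith normal form has invariant factors (1,1,1,1,1,1,1,1,1).

∂_3: C_3 → C_2 sends each 3-simplex σ to the alternating sum Σ_i (−1)^i (σ with its i-th vertex removed). For instance
  ∂acfg = cfg − afg + acg − acf,
  ∂bfgh = fgh − bgh + bfh − bfg.
The 12×3 boundary matrix has rank 3 and Smith normal form diag(1,1,1).

Now H_k = ker ∂_k / im ∂_{k+1}, so:

  H_0: rank C_0 − rank ∂_1 = 8 − 7 = 1, and the invariant factors of ∂_1 are all 1, so H_0 ≅ Z.
  H_1: rank ker ∂_1 − rank ∂_2 = (17 − 7) − 9 = 1, and the invariant factors of ∂_2 are all 1, so H_1 ≅ Z.
  H_2: rank ker ∂_2 − rank ∂_3 = (12 − 9) − 3 = 0, and the invariant factors of ∂_3 are all 1, so H_2 ≅ 0.
  H_3: rank ker ∂_3 − rank ∂_4 = (3 − 3) − 0 = 0, and there is no ∂_4, so H_3 ≅ 0.

H_0 = Z,  H_1 = Z,  H_2 = 0,  H_3 = 0.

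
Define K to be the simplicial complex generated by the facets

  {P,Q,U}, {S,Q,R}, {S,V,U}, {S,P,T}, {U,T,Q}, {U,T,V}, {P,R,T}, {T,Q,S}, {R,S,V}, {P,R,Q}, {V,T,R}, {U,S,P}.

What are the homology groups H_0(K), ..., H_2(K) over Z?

Take the total order P < Q < R < S < T < U < V on the vertex set. Then K (dimension 2) consists of the simplices:

  0-simplices (7): P, Q, R, S, T, U, V
  1-simplices (18): PQ, PR, PS, PT, PU, QR, QS, QT, QU, RS, RT, RV, ST, SU, SV, TU, TV, UV
  2-simplices (12): PQR, PQU, PRT, PST, PSU, QRS, QST, QTU, RSV, RTV, SUV, TUV

Hence C_0 ≅ Z^7, C_1 ≅ Z^18, C_2 ≅ Z^12.

∂_1: C_1 → C_0 sends each edge [p,q] (with p < q) to q − p. For instance
  ∂PU = U − P.
The 7×18 boundary matrix has rank 6 and Smith normal form diag(1,1,1,1,1,1).

Boundary ∂_2: C_2 → C_1 acts by ∂[p,q,r] = [q,r] − [p,r] + [p,q]. For instance
  ∂QRS = RS − QS + QR,
  ∂RTV = TV − RV + RT.
This gives a 18×12 integer matrix of rank 12; reducing to Smith normal form yields diagonal entries (1,1,1,1,1,1,1,1,1,1,1,2).

From H_k ≅ ker(∂_k) / im(∂_{k+1}) we obtain:

  H_0: rank C_0 − rank ∂_1 = 7 − 6 = 1, and the invariant factors of ∂_1 are all 1, so H_0 ≅ Z.
  H_1: rank ker ∂_1 − rank ∂_2 = (18 − 6) − 12 = 0, and ∂_2 has invariant factor 2 > 1, so H_1 ≅ Z/2.
  H_2: rank ker ∂_2 − rank ∂_3 = (12 − 12) − 0 = 0, and there is no ∂_3, so H_2 ≅ 0.

(K is a triangulation of the real projective plane RP^2.)

H_0 = Z,  H_1 = Z/2,  H_2 = 0.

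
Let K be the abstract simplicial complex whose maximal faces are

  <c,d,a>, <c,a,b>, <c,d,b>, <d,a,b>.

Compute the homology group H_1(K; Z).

Take the total order a < b < c < d on the vertex set. Then K (dimension 2) consists of the simplices:

  0-simplices (4): a, b, c, d
  1-simplices (6): ab, ac, ad, bc, bd, cd
  2-simplices (4): abc, abd, acd, bcd

so the chain groups are C_0 ≅ Z^4, C_1 ≅ Z^6, C_2 ≅ Z^4.

Boundary ∂_1: C_1 → C_0 maps an edge to its endpoints' difference, ∂[p,q] = q − p.
As a 4×6 matrix over Z this has rank 3, with invariant factors (1,1,1).

The boundary map ∂_2: C_2 → C_1 maps a triangle to the signed sum of its edges. For instance
  ∂bcd = cd − bd + bc,
  ∂abc = bc − ac + ab.
As a 6×4 matrix over Z this has rank 3, with invariant factors (1,1,1).

Computing H_k = (kernel of ∂_k) / (image of ∂_{k+1}):

  H_1: rank ker ∂_1 − rank ∂_2 = (6 − 3) − 3 = 0, and the invariant factors of ∂_2 are all 1, so H_1 = 0.

(K is a triangulation of the 2-sphere S^2.)

H_1 = 0.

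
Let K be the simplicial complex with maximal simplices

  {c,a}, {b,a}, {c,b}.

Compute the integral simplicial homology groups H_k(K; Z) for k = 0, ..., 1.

K has 3 vertices, 3 edges.
rank ∂_0 = 0, rank ∂_1 = 2 ⇒ b_0 = 3 − 0 − 2 = 1; all invariant factors of ∂_1 are 1 so no torsion. So H_0 ≅ Z.
rank ∂_1 = 2, rank ∂_2 = 0 ⇒ b_1 = 3 − 2 − 0 = 1. So H_1 ≅ Z.

H_0 = Z,  H_1 = Z.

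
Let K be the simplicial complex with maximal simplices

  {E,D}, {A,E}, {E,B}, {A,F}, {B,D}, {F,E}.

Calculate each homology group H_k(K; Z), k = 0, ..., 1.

We work with the vertex ordering A < B < D < E < F. The simplices of K, each written with vertices in increasing order, are:

  0-simplices (5): A, B, D, E, F
  1-simplices (6): AE, AF, BD, BE, DE, EF

Hence C_0 ≅ Z^5, C_1 ≅ Z^6.

∂_1: C_1 → C_0 maps an edge to its endpoints' difference, ∂[p,q] = q − p.
The 5×6 boundary matrix has rank 4 and Smith normal form diag(1,1,1,1).

From H_k ≅ ker(∂_k) / im(∂_{k+1}) we obtain:

  H_0: rank C_0 − rank ∂_1 = 5 − 4 = 1, and the invariant factors of ∂_1 are all 1, so H_0 = Z.
  H_1: rank ker ∂_1 − rank ∂_2 = (6 − 4) − 0 = 2, and there is no ∂_2, so H_1 = Z^2.

As a check, the Euler characteristic is 5 − 6 = -1, which agrees with 1 − 2 = -1.

H_0 ≅ Z,  H_1 ≅ Z^2.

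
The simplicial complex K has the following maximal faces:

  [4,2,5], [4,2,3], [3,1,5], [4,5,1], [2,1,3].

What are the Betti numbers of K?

b_0 = 1, b_1 = 1, b_2 = 0.

K has 5 vertices, 10 edges, 5 triangles.
rank ∂_0 = 0, rank ∂_1 = 4 ⇒ b_0 = 5 − 0 − 4 = 1; all invariant factors of ∂_1 are 1 so no torsion. So H_0 = Z.
rank ∂_1 = 4, rank ∂_2 = 5 ⇒ b_1 = 10 − 4 − 5 = 1; all invariant factors of ∂_2 are 1 so no torsion. So H_1 = Z.
rank ∂_2 = 5, rank ∂_3 = 0 ⇒ b_2 = 5 − 5 − 0 = 0. So H_2 = 0.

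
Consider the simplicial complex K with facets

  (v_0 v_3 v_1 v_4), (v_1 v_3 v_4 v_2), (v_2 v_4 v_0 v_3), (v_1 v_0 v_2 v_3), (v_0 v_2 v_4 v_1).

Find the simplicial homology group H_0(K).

H_0 ≅ Z.

Order the vertices as v_0 < v_1 < v_2 < v_3 < v_4. Listing each simplex with vertices in this order, K has dimension 3 with simplices:

  0-simplices (5): [v_0], [v_1], [v_2], [v_3], [v_4]
  1-simplices (10): [v_0,v_1], [v_0,v_2], [v_0,v_3], [v_0,v_4], [v_1,v_2], [v_1,v_3], [v_1,v_4], [v_2,v_3], [v_2,v_4], [v_3,v_4]
  2-simplices (10): [v_0,v_1,v_2], [v_0,v_1,v_3], [v_0,v_1,v_4], [v_0,v_2,v_3], [v_0,v_2,v_4], [v_0,v_3,v_4], [v_1,v_2,v_3], [v_1,v_2,v_4], [v_1,v_3,v_4], [v_2,v_3,v_4]
  3-simplices (5): [v_0,v_1,v_2,v_3], [v_0,v_1,v_2,v_4], [v_0,v_1,v_3,v_4], [v_0,v_2,v_3,v_4], [v_1,v_2,v_3,v_4]

giving chain groups C_0 ≅ Z^5, C_1 ≅ Z^10, C_2 ≅ Z^10, C_3 ≅ Z^5.

∂_1: C_1 → C_0 is given by ∂[p,q] = [q] − [p]. For instance
  ∂[v_0,v_3] = [v_3] − [v_0].
The resulting 5×10 matrix has rank 4, and its Smith normal form has invariant factors (1,1,1,1).

∂_2: C_2 → C_1 acts by ∂[p,q,r] = [q,r] − [p,r] + [p,q]. For instance
  ∂[v_0,v_2,v_4] = [v_2,v_4] − [v_0,v_4] + [v_0,v_2],
  ∂[v_0,v_3,v_4] = [v_3,v_4] − [v_0,v_4] + [v_0,v_3].
The 10×10 boundary matrix has rank 6 and Smith normal form diag(1,1,1,1,1,1).

The boundary map ∂_3: C_3 → C_2 sends each 3-simplex σ to the alternating sum Σ_i (−1)^i (σ with its i-th vertex removed). For instance
  ∂[v_0,v_1,v_2,v_4] = [v_1,v_2,v_4] − [v_0,v_2,v_4] + [v_0,v_1,v_4] − [v_0,v_1,v_2],
  ∂[v_1,v_2,v_3,v_4] = [v_2,v_3,v_4] − [v_1,v_3,v_4] + [v_1,v_2,v_4] − [v_1,v_2,v_3].
The 10×5 boundary matrix has rank 4 and Smith normal form diag(1,1,1,1).

Computing H_k = (kernel of ∂_k) / (image of ∂_{k+1}):

  H_0: rank C_0 − rank ∂_1 = 5 − 4 = 1, and the invariant factors of ∂_1 are all 1, so H_0 ≅ Z.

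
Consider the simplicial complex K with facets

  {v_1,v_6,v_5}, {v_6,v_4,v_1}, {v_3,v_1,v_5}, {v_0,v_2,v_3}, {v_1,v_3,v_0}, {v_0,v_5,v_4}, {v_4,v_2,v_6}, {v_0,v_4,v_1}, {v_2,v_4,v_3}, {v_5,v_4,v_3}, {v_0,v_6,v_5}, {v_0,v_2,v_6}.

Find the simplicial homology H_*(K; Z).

Order the vertices as v_0 < v_1 < v_2 < v_3 < v_4 < v_5 < v_6. Listing each simplex with vertices in this order, K has dimension 2 with simplices:

  0-simplices (7): [v_0], [v_1], [v_2], [v_3], [v_4], [v_5], [v_6]
  1-simplices (18): (18 of them)
  2-simplices (12): (12 of them)

so the chain groups are C_0 ≅ Z^7, C_1 ≅ Z^18, C_2 ≅ Z^12.

∂_1: C_1 → C_0 maps an edge to its endpoints' difference, ∂[p,q] = q − p. For instance
  ∂[v_2,v_3] = [v_3] − [v_2].
The resulting 7×18 matrix has rank 6, and its Smith normal form has invariant factors (1,1,1,1,1,1).

Boundary ∂_2: C_2 → C_1 sends each 2-simplex [p,q,r] to [q,r] − [p,r] + [p,q]. For instance
  ∂[v_2,v_4,v_6] = [v_4,v_6] − [v_2,v_6] + [v_2,v_4],
  ∂[v_0,v_2,v_3] = [v_2,v_3] − [v_0,v_3] + [v_0,v_2].
As a 18×12 matrix over Z this has rank 12, with invariant factors (1,1,1,1,1,1,1,1,1,1,1,2).

Reading off H_k = ker ∂_k / im ∂_{k+1}:

  H_0: rank C_0 − rank ∂_1 = 7 − 6 = 1, and the invariant factors of ∂_1 are all 1, so H_0 ≅ Z.
  H_1: rank ker ∂_1 − rank ∂_2 = (18 − 6) − 12 = 0, and ∂_2 has invariant factor 2 > 1, so H_1 ≅ Z/2.
  H_2: rank ker ∂_2 − rank ∂_3 = (12 − 12) − 0 = 0, and there is no ∂_3, so H_2 ≅ 0.

As a check, the Euler characteristic is 7 − 18 + 12 = 1, which agrees with 1 − 0 + 0 = 1.

H_0 = Z,  H_1 = Z/2,  H_2 = 0.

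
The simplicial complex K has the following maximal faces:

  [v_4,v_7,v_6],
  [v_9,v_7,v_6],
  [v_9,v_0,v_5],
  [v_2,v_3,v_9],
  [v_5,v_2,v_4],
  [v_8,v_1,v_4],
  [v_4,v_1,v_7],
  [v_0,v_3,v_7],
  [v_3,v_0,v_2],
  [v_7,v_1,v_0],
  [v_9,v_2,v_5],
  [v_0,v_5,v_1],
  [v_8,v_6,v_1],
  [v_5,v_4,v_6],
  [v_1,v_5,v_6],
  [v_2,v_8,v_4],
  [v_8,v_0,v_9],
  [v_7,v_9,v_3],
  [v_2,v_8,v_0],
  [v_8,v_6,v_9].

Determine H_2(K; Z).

H_2 ≅ 0.

Take the total order v_0 < v_1 < v_2 < v_3 < v_4 < v_5 < v_6 < v_7 < v_8 < v_9 on the vertex set. Then K (dimension 2) consists of the simplices:

  0-simplices (10): [v_0], [v_1], [v_2], [v_3], [v_4], [v_5], [v_6], [v_7], [v_8], [v_9]
  1-simplices (30): (30 of them)
  2-simplices (20): (20 of them)

Hence C_0 ≅ Z^10, C_1 ≅ Z^30, C_2 ≅ Z^20.

∂_1: C_1 → C_0 sends each edge [p,q] (with p < q) to q − p.
The resulting 10×30 matrix has rank 9, and its Smith normal form has invariant factors (1,1,1,1,1,1,1,1,1).

Boundary ∂_2: C_2 → C_1 acts by ∂[p,q,r] = [q,r] − [p,r] + [p,q]. For instance
  ∂[v_2,v_4,v_8] = [v_4,v_8] − [v_2,v_8] + [v_2,v_4],
  ∂[v_6,v_8,v_9] = [v_8,v_9] − [v_6,v_9] + [v_6,v_8].
As a 30×20 matrix over Z this has rank 20, with invariant factors (1,1,1,1,1,1,1,1,1,1,1,1,1,1,1,1,1,1,1,2).

Now H_k = ker ∂_k / im ∂_{k+1}, so:

  H_2: rank ker ∂_2 − rank ∂_3 = (20 − 20) − 0 = 0, and there is no ∂_3, so H_2 ≅ 0.

(K is a triangulation of the Klein bottle.)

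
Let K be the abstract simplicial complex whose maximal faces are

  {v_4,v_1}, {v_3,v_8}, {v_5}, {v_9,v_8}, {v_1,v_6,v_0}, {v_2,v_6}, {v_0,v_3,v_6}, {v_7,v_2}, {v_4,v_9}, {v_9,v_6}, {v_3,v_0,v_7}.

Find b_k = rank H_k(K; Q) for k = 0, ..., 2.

Take the total order v_0 < v_1 < v_2 < v_3 < v_4 < v_5 < v_6 < v_7 < v_8 < v_9 on the vertex set. Then K (dimension 2) consists of the simplices:

  0-simplices (10): [v_0], [v_1], [v_2], [v_3], [v_4], [v_5], [v_6], [v_7], [v_8], [v_9]
  1-simplices (14): [v_0,v_1], [v_0,v_3], [v_0,v_6], [v_0,v_7], [v_1,v_4], [v_1,v_6], [v_2,v_6], [v_2,v_7], [v_3,v_6], [v_3,v_7], [v_3,v_8], [v_4,v_9], [v_6,v_9], [v_8,v_9]
  2-simplices (3): [v_0,v_1,v_6], [v_0,v_3,v_6], [v_0,v_3,v_7]

Hence C_0 ≅ Z^10, C_1 ≅ Z^14, C_2 ≅ Z^3.

The boundary map ∂_1: C_1 → C_0 maps an edge to its endpoints' difference, ∂[p,q] = q − p. For instance
  ∂[v_1,v_6] = [v_6] − [v_1].
The resulting 10×14 matrix has rank 8, and its Smith normal form has invariant factors (1,1,1,1,1,1,1,1).

∂_2: C_2 → C_1 maps a triangle to the signed sum of its edges. For instance
  ∂[v_0,v_3,v_6] = [v_3,v_6] − [v_0,v_6] + [v_0,v_3],
  ∂[v_0,v_3,v_7] = [v_3,v_7] − [v_0,v_7] + [v_0,v_3].
The resulting 14×3 matrix has rank 3, and its Smith normal form has invariant factors (1,1,1).

Computing H_k = (kernel of ∂_k) / (image of ∂_{k+1}):

  H_0: rank C_0 − rank ∂_1 = 10 − 8 = 2, and the invariant factors of ∂_1 are all 1, so H_0 = Z^2.
  H_1: rank ker ∂_1 − rank ∂_2 = (14 − 8) − 3 = 3, and the invariant factors of ∂_2 are all 1, so H_1 = Z^3.
  H_2: rank ker ∂_2 − rank ∂_3 = (3 − 3) − 0 = 0, and there is no ∂_3, so H_2 = 0.

Hence the Betti numbers are b_0 = 2, b_1 = 3, b_2 = 0.

b_0 = 2, b_1 = 3, b_2 = 0.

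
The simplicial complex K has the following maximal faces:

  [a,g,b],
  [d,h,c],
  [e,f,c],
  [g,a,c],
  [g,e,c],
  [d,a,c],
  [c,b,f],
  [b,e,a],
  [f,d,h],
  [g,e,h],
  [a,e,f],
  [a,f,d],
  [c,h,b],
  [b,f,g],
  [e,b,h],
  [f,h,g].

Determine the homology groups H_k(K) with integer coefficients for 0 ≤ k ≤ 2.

K has 8 vertices, 24 edges, 16 triangles.
rank ∂_0 = 0, rank ∂_1 = 7 ⇒ b_0 = 8 − 0 − 7 = 1; all invariant factors of ∂_1 are 1 so no torsion. So H_0 = Z.
rank ∂_1 = 7, rank ∂_2 = 15 ⇒ b_1 = 24 − 7 − 15 = 2; all invariant factors of ∂_2 are 1 so no torsion. So H_1 = Z^2.
rank ∂_2 = 15, rank ∂_3 = 0 ⇒ b_2 = 16 − 15 − 0 = 1. So H_2 = Z.

H_0 ≅ Z,  H_1 ≅ Z^2,  H_2 ≅ Z.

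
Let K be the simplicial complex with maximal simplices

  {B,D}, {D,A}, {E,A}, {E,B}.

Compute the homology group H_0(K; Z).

H_0 = Z.

K has 4 vertices, 4 edges.
rank ∂_0 = 0, rank ∂_1 = 3 ⇒ b_0 = 4 − 0 − 3 = 1; all invariant factors of ∂_1 are 1 so no torsion. So H_0 ≅ Z.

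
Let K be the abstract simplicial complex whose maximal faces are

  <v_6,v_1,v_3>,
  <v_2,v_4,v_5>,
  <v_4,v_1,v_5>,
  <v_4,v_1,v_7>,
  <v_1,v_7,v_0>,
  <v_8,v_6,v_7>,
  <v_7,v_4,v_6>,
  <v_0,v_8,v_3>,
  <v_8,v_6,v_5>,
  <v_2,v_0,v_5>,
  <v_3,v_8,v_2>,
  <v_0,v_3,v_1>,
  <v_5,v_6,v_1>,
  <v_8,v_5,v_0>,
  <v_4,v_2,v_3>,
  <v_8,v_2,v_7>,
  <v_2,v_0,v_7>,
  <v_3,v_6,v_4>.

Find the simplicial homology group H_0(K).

H_0 = Z.

Order the vertices as v_0 < v_1 < v_2 < v_3 < v_4 < v_5 < v_6 < v_7 < v_8. Listing each simplex with vertices in this order, K has dimension 2 with simplices:

  0-simplices (9): [v_0], [v_1], [v_2], [v_3], [v_4], [v_5], [v_6], [v_7], [v_8]
  1-simplices (27): (27 of them)
  2-simplices (18): (18 of them)

giving chain groups C_0 ≅ Z^9, C_1 ≅ Z^27, C_2 ≅ Z^18.

∂_1: C_1 → C_0 sends each edge [p,q] (with p < q) to q − p. For instance
  ∂[v_0,v_1] = [v_1] − [v_0].
This gives a 9×27 integer matrix of rank 8; reducing to Smith normal form yields diagonal entries (1,1,1,1,1,1,1,1).

The boundary map ∂_2: C_2 → C_1 sends each 2-simplex [p,q,r] to [q,r] − [p,r] + [p,q]. For instance
  ∂[v_2,v_7,v_8] = [v_7,v_8] − [v_2,v_8] + [v_2,v_7],
  ∂[v_0,v_2,v_5] = [v_2,v_5] − [v_0,v_5] + [v_0,v_2].
The resulting 27×18 matrix has rank 18, and its Smith normal form has invariant factors (1,1,1,1,1,1,1,1,1,1,1,1,1,1,1,1,1,2).

Computing H_k = (kernel of ∂_k) / (image of ∂_{k+1}):

  H_0: rank C_0 − rank ∂_1 = 9 − 8 = 1, and the invariant factors of ∂_1 are all 1, so H_0 = Z.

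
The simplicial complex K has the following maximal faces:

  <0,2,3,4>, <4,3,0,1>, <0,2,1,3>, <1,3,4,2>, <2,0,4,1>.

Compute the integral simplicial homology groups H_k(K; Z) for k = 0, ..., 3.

Order the vertices as 0 < 1 < 2 < 3 < 4. Listing each simplex with vertices in this order, K has dimension 3 with simplices:

  0-simplices (5): [0], [1], [2], [3], [4]
  1-simplices (10): [0,1], [0,2], [0,3], [0,4], [1,2], [1,3], [1,4], [2,3], [2,4], [3,4]
  2-simplices (10): [0,1,2], [0,1,3], [0,1,4], [0,2,3], [0,2,4], [0,3,4], [1,2,3], [1,2,4], [1,3,4], [2,3,4]
  3-simplices (5): [0,1,2,3], [0,1,2,4], [0,1,3,4], [0,2,3,4], [1,2,3,4]

so the chain groups are C_0 ≅ Z^5, C_1 ≅ Z^10, C_2 ≅ Z^10, C_3 ≅ Z^5.

Boundary ∂_1: C_1 → C_0 sends each edge [p,q] (with p < q) to q − p.
The 5×10 boundary matrix has rank 4 and Smith normal form diag(1,1,1,1).

The boundary map ∂_2: C_2 → C_1 acts by ∂[p,q,r] = [q,r] − [p,r] + [p,q]. For instance
  ∂[1,2,3] = [2,3] − [1,3] + [1,2],
  ∂[0,1,4] = [1,4] − [0,4] + [0,1].
The resulting 10×10 matrix has rank 6, and its Smith normal form has invariant factors (1,1,1,1,1,1).

Boundary ∂_3: C_3 → C_2 sends each 3-simplex σ to the alternating sum Σ_i (−1)^i (σ with its i-th vertex removed). For instance
  ∂[0,1,3,4] = [1,3,4] − [0,3,4] + [0,1,4] − [0,1,3],
  ∂[0,2,3,4] = [2,3,4] − [0,3,4] + [0,2,4] − [0,2,3].
The 10×5 boundary matrix has rank 4 and Smith normal form diag(1,1,1,1).

Now H_k = ker ∂_k / im ∂_{k+1}, so:

  H_0: rank C_0 − rank ∂_1 = 5 − 4 = 1, and the invariant factors of ∂_1 are all 1, so H_0 ≅ Z.
  H_1: rank ker ∂_1 − rank ∂_2 = (10 − 4) − 6 = 0, and the invariant factors of ∂_2 are all 1, so H_1 ≅ 0.
  H_2: rank ker ∂_2 − rank ∂_3 = (10 − 6) − 4 = 0, and the invariant factors of ∂_3 are all 1, so H_2 ≅ 0.
  H_3: rank ker ∂_3 − rank ∂_4 = (5 − 4) − 0 = 1, and there is no ∂_4, so H_3 ≅ Z.

H_0 ≅ Z,  H_1 = 0,  H_2 = 0,  H_3 ≅ Z.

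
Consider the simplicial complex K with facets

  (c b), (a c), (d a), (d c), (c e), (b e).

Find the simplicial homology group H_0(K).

Fix the vertex order a < b < c < d < e and write every simplex with vertices in increasing order. Then dim K = 1 and the simplices of K are:

  0-simplices (5): a, b, c, d, e
  1-simplices (6): ac, ad, bc, be, cd, ce

Hence C_0 ≅ Z^5, C_1 ≅ Z^6.

The boundary map ∂_1: C_1 → C_0 is given by ∂[p,q] = [q] − [p].
The resulting 5×6 matrix has rank 4, and its Smith normal form has invariant factors (1,1,1,1).

Reading off H_k = ker ∂_k / im ∂_{k+1}:

  H_0: rank C_0 − rank ∂_1 = 5 − 4 = 1, and the invariant factors of ∂_1 are all 1, so H_0 = Z.

(K is a triangulation of a wedge of 2 circles.)

H_0 = Z.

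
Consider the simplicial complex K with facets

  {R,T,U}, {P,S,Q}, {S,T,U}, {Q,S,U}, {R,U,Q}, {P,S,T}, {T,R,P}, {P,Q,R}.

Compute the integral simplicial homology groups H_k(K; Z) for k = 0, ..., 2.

H_0 ≅ Z,  H_1 = 0,  H_2 ≅ Z.

Fix the vertex order P < Q < R < S < T < U and write every simplex with vertices in increasing order. Then dim K = 2 and the simplices of K are:

  0-simplices (6): P, Q, R, S, T, U
  1-simplices (12): PQ, PR, PS, PT, QR, QS, QU, RT, RU, ST, SU, TU
  2-simplices (8): PQR, PQS, PRT, PST, QRU, QSU, RTU, STU

Hence C_0 ≅ Z^6, C_1 ≅ Z^12, C_2 ≅ Z^8.

∂_1: C_1 → C_0 maps an edge to its endpoints' difference, ∂[p,q] = q − p.
The resulting 6×12 matrix has rank 5, and its Smith normal form has invariant factors (1,1,1,1,1).

∂_2: C_2 → C_1 acts by ∂[p,q,r] = [q,r] − [p,r] + [p,q]. For instance
  ∂PST = ST − PT + PS,
  ∂PQR = QR − PR + PQ.
The 12×8 boundary matrix has rank 7 and Smith normal form diag(1,1,1,1,1,1,1).

From H_k ≅ ker(∂_k) / im(∂_{k+1}) we obtain:

  H_0: rank C_0 − rank ∂_1 = 6 − 5 = 1, and the invariant factors of ∂_1 are all 1, so H_0 = Z.
  H_1: rank ker ∂_1 − rank ∂_2 = (12 − 5) − 7 = 0, and the invariant factors of ∂_2 are all 1, so H_1 = 0.
  H_2: rank ker ∂_2 − rank ∂_3 = (8 − 7) − 0 = 1, and there is no ∂_3, so H_2 = Z.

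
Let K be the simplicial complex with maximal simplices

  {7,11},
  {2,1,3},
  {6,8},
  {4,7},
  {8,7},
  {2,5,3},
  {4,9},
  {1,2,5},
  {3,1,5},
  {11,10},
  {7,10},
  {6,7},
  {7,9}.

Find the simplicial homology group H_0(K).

We work with the vertex ordering 1 < 2 < 3 < 4 < 5 < 6 < 7 < 8 < 9 < 10 < 11. The simplices of K, each written with vertices in increasing order, are:

  0-simplices (11): [1], [2], [3], [4], [5], [6], [7], [8], [9], [10], [11]
  1-simplices (15): [1,2], [1,3], [1,5], [2,3], [2,5], [3,5], [4,7], [4,9], [6,7], [6,8], [7,8], [7,9], [7,10], [7,11], [10,11]
  2-simplices (4): [1,2,3], [1,2,5], [1,3,5], [2,3,5]

giving chain groups C_0 ≅ Z^11, C_1 ≅ Z^15, C_2 ≅ Z^4.

∂_1: C_1 → C_0 maps an edge to its endpoints' difference, ∂[p,q] = q − p.
The resulting 11×15 matrix has rank 9, and its Smith normal form has invariant factors (1,1,1,1,1,1,1,1,1).

The boundary map ∂_2: C_2 → C_1 acts by ∂[p,q,r] = [q,r] − [p,r] + [p,q]. For instance
  ∂[1,2,5] = [2,5] − [1,5] + [1,2],
  ∂[2,3,5] = [3,5] − [2,5] + [2,3].
This gives a 15×4 integer matrix of rank 3; reducing to Smith normal form yields diagonal entries (1,1,1).

From H_k ≅ ker(∂_k) / im(∂_{k+1}) we obtain:

  H_0: rank C_0 − rank ∂_1 = 11 − 9 = 2, and the invariant factors of ∂_1 are all 1, so H_0 = Z^2.

H_0 = Z^2.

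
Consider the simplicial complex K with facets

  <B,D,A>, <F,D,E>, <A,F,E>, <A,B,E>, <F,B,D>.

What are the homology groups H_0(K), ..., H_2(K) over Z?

We work with the vertex ordering A < B < D < E < F. The simplices of K, each written with vertices in increasing order, are:

  0-simplices (5): A, B, D, E, F
  1-simplices (10): AB, AD, AE, AF, BD, BE, BF, DE, DF, EF
  2-simplices (5): ABD, ABE, AEF, BDF, DEF

Hence C_0 ≅ Z^5, C_1 ≅ Z^10, C_2 ≅ Z^5.

The boundary map ∂_1: C_1 → C_0 is given by ∂[p,q] = [q] − [p].
The 5×10 boundary matrix has rank 4 and Smith normal form diag(1,1,1,1).

Boundary ∂_2: C_2 → C_1 acts by ∂[p,q,r] = [q,r] − [p,r] + [p,q]. For instance
  ∂ABD = BD − AD + AB,
  ∂BDF = DF − BF + BD.
The 10×5 boundary matrix has rank 5 and Smith normal form diag(1,1,1,1,1).

Computing H_k = (kernel of ∂_k) / (image of ∂_{k+1}):

  H_0: rank C_0 − rank ∂_1 = 5 − 4 = 1, and the invariant factors of ∂_1 are all 1, so H_0 ≅ Z.
  H_1: rank ker ∂_1 − rank ∂_2 = (10 − 4) − 5 = 1, and the invariant factors of ∂_2 are all 1, so H_1 ≅ Z.
  H_2: rank ker ∂_2 − rank ∂_3 = (5 − 5) − 0 = 0, and there is no ∂_3, so H_2 ≅ 0.

(K is a triangulation of the Möbius band.)

H_0 = Z,  H_1 = Z,  H_2 = 0.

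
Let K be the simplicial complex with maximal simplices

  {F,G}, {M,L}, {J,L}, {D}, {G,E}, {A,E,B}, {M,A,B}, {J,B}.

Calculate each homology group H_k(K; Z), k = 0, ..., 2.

H_0 ≅ Z^2,  H_1 ≅ Z,  H_2 = 0.

Take the total order A < B < D < E < F < G < J < L < M on the vertex set. Then K (dimension 2) consists of the simplices:

  0-simplices (9): A, B, D, E, F, G, J, L, M
  1-simplices (10): AB, AE, AM, BE, BJ, BM, EG, FG, JL, LM
  2-simplices (2): ABE, ABM

Hence C_0 ≅ Z^9, C_1 ≅ Z^10, C_2 ≅ Z^2.

∂_1: C_1 → C_0 is given by ∂[p,q] = [q] − [p]. For instance
  ∂BM = M − B.
The 9×10 boundary matrix has rank 7 and Smith normal form diag(1,1,1,1,1,1,1).

∂_2: C_2 → C_1 acts by ∂[p,q,r] = [q,r] − [p,r] + [p,q]. For instance
  ∂ABE = BE − AE + AB,
  ∂ABM = BM − AM + AB.
This gives a 10×2 integer matrix of rank 2; reducing to Smith normal form yields diagonal entries (1,1).

Reading off H_k = ker ∂_k / im ∂_{k+1}:

  H_0: rank C_0 − rank ∂_1 = 9 − 7 = 2, and the invariant factors of ∂_1 are all 1, so H_0 ≅ Z^2.
  H_1: rank ker ∂_1 − rank ∂_2 = (10 − 7) − 2 = 1, and the invariant factors of ∂_2 are all 1, so H_1 ≅ Z.
  H_2: rank ker ∂_2 − rank ∂_3 = (2 − 2) − 0 = 0, and there is no ∂_3, so H_2 ≅ 0.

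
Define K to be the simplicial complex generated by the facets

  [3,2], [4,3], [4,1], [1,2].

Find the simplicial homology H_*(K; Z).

H_0 = Z,  H_1 = Z.

Fix the vertex order 1 < 2 < 3 < 4 and write every simplex with vertices in increasing order. Then dim K = 1 and the simplices of K are:

  0-simplices (4): [1], [2], [3], [4]
  1-simplices (4): [1,2], [1,4], [2,3], [3,4]

Hence C_0 ≅ Z^4, C_1 ≅ Z^4.

The boundary map ∂_1: C_1 → C_0 maps an edge to its endpoints' difference, ∂[p,q] = q − p.
As a 4×4 matrix over Z this has rank 3, with invariant factors (1,1,1).

Computing H_k = (kernel of ∂_k) / (image of ∂_{k+1}):

  H_0: rank C_0 − rank ∂_1 = 4 − 3 = 1, and the invariant factors of ∂_1 are all 1, so H_0 = Z.
  H_1: rank ker ∂_1 − rank ∂_2 = (4 − 3) − 0 = 1, and there is no ∂_2, so H_1 = Z.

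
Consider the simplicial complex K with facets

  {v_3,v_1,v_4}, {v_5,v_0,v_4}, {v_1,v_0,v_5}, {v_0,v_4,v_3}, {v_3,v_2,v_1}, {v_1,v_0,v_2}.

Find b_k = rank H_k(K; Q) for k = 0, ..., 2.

We work with the vertex ordering v_0 < v_1 < v_2 < v_3 < v_4 < v_5. The simplices of K, each written with vertices in increasing order, are:

  0-simplices (6): [v_0], [v_1], [v_2], [v_3], [v_4], [v_5]
  1-simplices (12): [v_0,v_1], [v_0,v_2], [v_0,v_3], [v_0,v_4], [v_0,v_5], [v_1,v_2], [v_1,v_3], [v_1,v_4], [v_1,v_5], [v_2,v_3], [v_3,v_4], [v_4,v_5]
  2-simplices (6): [v_0,v_1,v_2], [v_0,v_1,v_5], [v_0,v_3,v_4], [v_0,v_4,v_5], [v_1,v_2,v_3], [v_1,v_3,v_4]

Hence C_0 ≅ Z^6, C_1 ≅ Z^12, C_2 ≅ Z^6.

∂_1: C_1 → C_0 maps an edge to its endpoints' difference, ∂[p,q] = q − p. For instance
  ∂[v_0,v_4] = [v_4] − [v_0].
The 6×12 boundary matrix has rank 5 and Smith normal form diag(1,1,1,1,1).

∂_2: C_2 → C_1 maps a triangle to the signed sum of its edges. For instance
  ∂[v_0,v_3,v_4] = [v_3,v_4] − [v_0,v_4] + [v_0,v_3],
  ∂[v_1,v_2,v_3] = [v_2,v_3] − [v_1,v_3] + [v_1,v_2].
As a 12×6 matrix over Z this has rank 6, with invariant factors (1,1,1,1,1,1).

Computing H_k = (kernel of ∂_k) / (image of ∂_{k+1}):

  H_0: rank C_0 − rank ∂_1 = 6 − 5 = 1, and the invariant factors of ∂_1 are all 1, so H_0 ≅ Z.
  H_1: rank ker ∂_1 − rank ∂_2 = (12 − 5) − 6 = 1, and the invariant factors of ∂_2 are all 1, so H_1 ≅ Z.
  H_2: rank ker ∂_2 − rank ∂_3 = (6 − 6) − 0 = 0, and there is no ∂_3, so H_2 ≅ 0.

As a check, the Euler characteristic is 6 − 12 + 6 = 0, which agrees with 1 − 1 + 0 = 0.

Hence the Betti numbers are b_0 = 1, b_1 = 1, b_2 = 0.

b_0 = 1, b_1 = 1, b_2 = 0.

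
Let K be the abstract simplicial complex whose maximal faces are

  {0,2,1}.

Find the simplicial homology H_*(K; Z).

Order the vertices as 0 < 1 < 2. Listing each simplex with vertices in this order, K has dimension 2 with simplices:

  0-simplices (3): [0], [1], [2]
  1-simplices (3): [0,1], [0,2], [1,2]
  2-simplices (1): [0,1,2]

Hence C_0 ≅ Z^3, C_1 ≅ Z^3, C_2 ≅ Z^1.

Boundary ∂_1: C_1 → C_0 sends each edge [p,q] (with p < q) to q − p.
The 3×3 boundary matrix has rank 2 and Smith normal form diag(1,1).

∂_2: C_2 → C_1 acts by ∂[p,q,r] = [q,r] − [p,r] + [p,q]. For instance
  ∂[0,1,2] = [1,2] − [0,2] + [0,1].
This gives a 3×1 integer matrix of rank 1; reducing to Smith normal form yields diagonal entries (1).

Computing H_k = (kernel of ∂_k) / (image of ∂_{k+1}):

  H_0: rank C_0 − rank ∂_1 = 3 − 2 = 1, and the invariant factors of ∂_1 are all 1, so H_0 = Z.
  H_1: rank ker ∂_1 − rank ∂_2 = (3 − 2) − 1 = 0, and the invariant factors of ∂_2 are all 1, so H_1 = 0.
  H_2: rank ker ∂_2 − rank ∂_3 = (1 − 1) − 0 = 0, and there is no ∂_3, so H_2 = 0.

H_0 ≅ Z,  H_1 = 0,  H_2 = 0.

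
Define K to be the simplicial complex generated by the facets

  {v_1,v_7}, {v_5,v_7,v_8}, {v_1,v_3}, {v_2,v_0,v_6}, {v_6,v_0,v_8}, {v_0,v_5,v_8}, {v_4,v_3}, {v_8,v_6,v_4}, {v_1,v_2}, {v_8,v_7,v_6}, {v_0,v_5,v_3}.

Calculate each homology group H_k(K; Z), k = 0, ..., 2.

We work with the vertex ordering v_0 < v_1 < v_2 < v_3 < v_4 < v_5 < v_6 < v_7 < v_8. The simplices of K, each written with vertices in increasing order, are:

  0-simplices (9): [v_0], [v_1], [v_2], [v_3], [v_4], [v_5], [v_6], [v_7], [v_8]
  1-simplices (18): (18 of them)
  2-simplices (7): [v_0,v_2,v_6], [v_0,v_3,v_5], [v_0,v_5,v_8], [v_0,v_6,v_8], [v_4,v_6,v_8], [v_5,v_7,v_8], [v_6,v_7,v_8]

Hence C_0 ≅ Z^9, C_1 ≅ Z^18, C_2 ≅ Z^7.

The boundary map ∂_1: C_1 → C_0 is given by ∂[p,q] = [q] − [p]. For instance
  ∂[v_1,v_7] = [v_7] − [v_1].
The 9×18 boundary matrix has rank 8 and Smith normal form diag(1,1,1,1,1,1,1,1).

∂_2: C_2 → C_1 sends each 2-simplex [p,q,r] to [q,r] − [p,r] + [p,q]. For instance
  ∂[v_6,v_7,v_8] = [v_7,v_8] − [v_6,v_8] + [v_6,v_7],
  ∂[v_0,v_2,v_6] = [v_2,v_6] − [v_0,v_6] + [v_0,v_2].
The resulting 18×7 matrix has rank 7, and its Smith normal form has invariant factors (1,1,1,1,1,1,1).

Now H_k = ker ∂_k / im ∂_{k+1}, so:

  H_0: rank C_0 − rank ∂_1 = 9 − 8 = 1, and the invariant factors of ∂_1 are all 1, so H_0 = Z.
  H_1: rank ker ∂_1 − rank ∂_2 = (18 − 8) − 7 = 3, and the invariant factors of ∂_2 are all 1, so H_1 = Z^3.
  H_2: rank ker ∂_2 − rank ∂_3 = (7 − 7) − 0 = 0, and there is no ∂_3, so H_2 = 0.

As a check, the Euler characteristic is 9 − 18 + 7 = -2, which agrees with 1 − 3 + 0 = -2.

H_0 ≅ Z,  H_1 ≅ Z^3,  H_2 = 0.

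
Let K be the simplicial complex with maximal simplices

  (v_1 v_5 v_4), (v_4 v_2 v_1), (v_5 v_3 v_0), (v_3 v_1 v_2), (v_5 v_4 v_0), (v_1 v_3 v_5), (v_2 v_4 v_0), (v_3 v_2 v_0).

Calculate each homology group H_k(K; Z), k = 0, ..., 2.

Fix the vertex order v_0 < v_1 < v_2 < v_3 < v_4 < v_5 and write every simplex with vertices in increasing order. Then dim K = 2 and the simplices of K are:

  0-simplices (6): [v_0], [v_1], [v_2], [v_3], [v_4], [v_5]
  1-simplices (12): [v_0,v_2], [v_0,v_3], [v_0,v_4], [v_0,v_5], [v_1,v_2], [v_1,v_3], [v_1,v_4], [v_1,v_5], [v_2,v_3], [v_2,v_4], [v_3,v_5], [v_4,v_5]
  2-simplices (8): [v_0,v_2,v_3], [v_0,v_2,v_4], [v_0,v_3,v_5], [v_0,v_4,v_5], [v_1,v_2,v_3], [v_1,v_2,v_4], [v_1,v_3,v_5], [v_1,v_4,v_5]

so the chain groups are C_0 ≅ Z^6, C_1 ≅ Z^12, C_2 ≅ Z^8.

∂_1: C_1 → C_0 sends each edge [p,q] (with p < q) to q − p. For instance
  ∂[v_1,v_3] = [v_3] − [v_1].
As a 6×12 matrix over Z this has rank 5, with invariant factors (1,1,1,1,1).

The boundary map ∂_2: C_2 → C_1 sends each 2-simplex [p,q,r] to [q,r] − [p,r] + [p,q]. For instance
  ∂[v_0,v_3,v_5] = [v_3,v_5] − [v_0,v_5] + [v_0,v_3],
  ∂[v_1,v_2,v_3] = [v_2,v_3] − [v_1,v_3] + [v_1,v_2].
The 12×8 boundary matrix has rank 7 and Smith normal form diag(1,1,1,1,1,1,1).

From H_k ≅ ker(∂_k) / im(∂_{k+1}) we obtain:

  H_0: rank C_0 − rank ∂_1 = 6 − 5 = 1, and the invariant factors of ∂_1 are all 1, so H_0 = Z.
  H_1: rank ker ∂_1 − rank ∂_2 = (12 − 5) − 7 = 0, and the invariant factors of ∂_2 are all 1, so H_1 = 0.
  H_2: rank ker ∂_2 − rank ∂_3 = (8 − 7) − 0 = 1, and there is no ∂_3, so H_2 = Z.

H_0 = Z,  H_1 = 0,  H_2 = Z.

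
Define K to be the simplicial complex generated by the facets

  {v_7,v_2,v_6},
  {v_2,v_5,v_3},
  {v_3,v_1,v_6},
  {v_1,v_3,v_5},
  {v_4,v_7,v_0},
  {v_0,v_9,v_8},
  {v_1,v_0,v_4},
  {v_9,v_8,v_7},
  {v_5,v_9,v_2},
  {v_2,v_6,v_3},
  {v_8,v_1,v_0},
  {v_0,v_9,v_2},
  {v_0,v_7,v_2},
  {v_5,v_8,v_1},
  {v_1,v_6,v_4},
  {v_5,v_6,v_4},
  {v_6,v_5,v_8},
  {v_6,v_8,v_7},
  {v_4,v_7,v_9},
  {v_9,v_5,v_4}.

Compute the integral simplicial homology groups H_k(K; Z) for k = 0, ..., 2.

H_0 ≅ Z,  H_1 ≅ Z ⊕ Z/2,  H_2 = 0.

Order the vertices as v_0 < v_1 < v_2 < v_3 < v_4 < v_5 < v_6 < v_7 < v_8 < v_9. Listing each simplex with vertices in this order, K has dimension 2 with simplices:

  0-simplices (10): [v_0], [v_1], [v_2], [v_3], [v_4], [v_5], [v_6], [v_7], [v_8], [v_9]
  1-simplices (30): (30 of them)
  2-simplices (20): (20 of them)

giving chain groups C_0 ≅ Z^10, C_1 ≅ Z^30, C_2 ≅ Z^20.

∂_1: C_1 → C_0 is given by ∂[p,q] = [q] − [p].
The resulting 10×30 matrix has rank 9, and its Smith normal form has invariant factors (1,1,1,1,1,1,1,1,1).

The boundary map ∂_2: C_2 → C_1 sends each 2-simplex [p,q,r] to [q,r] − [p,r] + [p,q]. For instance
  ∂[v_6,v_7,v_8] = [v_7,v_8] − [v_6,v_8] + [v_6,v_7],
  ∂[v_5,v_6,v_8] = [v_6,v_8] − [v_5,v_8] + [v_5,v_6].
The resulting 30×20 matrix has rank 20, and its Smith normal form has invariant factors (1,1,1,1,1,1,1,1,1,1,1,1,1,1,1,1,1,1,1,2).

Now H_k = ker ∂_k / im ∂_{k+1}, so:

  H_0: rank C_0 − rank ∂_1 = 10 − 9 = 1, and the invariant factors of ∂_1 are all 1, so H_0 = Z.
  H_1: rank ker ∂_1 − rank ∂_2 = (30 − 9) − 20 = 1, and ∂_2 has invariant factor 2 > 1, so H_1 = Z ⊕ Z/2.
  H_2: rank ker ∂_2 − rank ∂_3 = (20 − 20) − 0 = 0, and there is no ∂_3, so H_2 = 0.

(K is a triangulation of the Klein bottle.)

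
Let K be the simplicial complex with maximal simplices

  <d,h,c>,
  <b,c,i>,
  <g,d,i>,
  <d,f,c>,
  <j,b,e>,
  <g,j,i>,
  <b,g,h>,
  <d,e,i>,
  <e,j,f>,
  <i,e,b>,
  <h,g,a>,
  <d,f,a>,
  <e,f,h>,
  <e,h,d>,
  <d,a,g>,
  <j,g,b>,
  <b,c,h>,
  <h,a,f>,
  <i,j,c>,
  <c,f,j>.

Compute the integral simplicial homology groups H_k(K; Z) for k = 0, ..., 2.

H_0 ≅ Z,  H_1 ≅ Z × Z/2,  H_2 = 0.

We work with the vertex ordering a < b < c < d < e < f < g < h < i < j. The simplices of K, each written with vertices in increasing order, are:

  0-simplices (10): a, b, c, d, e, f, g, h, i, j
  1-simplices (30): ad, af, ag, ah, bc, be, bg, bh, bi, bj, cd, cf, ch, ci, cj, de, df, dg, dh, di, ef, eh, ei, ej, fh, fj, gh, gi, gj, ij
  2-simplices (20): adf, adg, afh, agh, bch, bci, bei, bej, bgh, bgj, cdf, cdh, cfj, cij, deh, dei, dgi, efh, efj, gij

giving chain groups C_0 ≅ Z^10, C_1 ≅ Z^30, C_2 ≅ Z^20.

∂_1: C_1 → C_0 maps an edge to its endpoints' difference, ∂[p,q] = q − p. For instance
  ∂cf = f − c.
The 10×30 boundary matrix has rank 9 and Smith normal form diag(1,1,1,1,1,1,1,1,1).

∂_2: C_2 → C_1 acts by ∂[p,q,r] = [q,r] − [p,r] + [p,q]. For instance
  ∂bch = ch − bh + bc,
  ∂efh = fh − eh + ef.
This gives a 30×20 integer matrix of rank 20; reducing to Smith normal form yields diagonal entries (1,1,1,1,1,1,1,1,1,1,1,1,1,1,1,1,1,1,1,2).

Computing H_k = (kernel of ∂_k) / (image of ∂_{k+1}):

  H_0: rank C_0 − rank ∂_1 = 10 − 9 = 1, and the invariant factors of ∂_1 are all 1, so H_0 ≅ Z.
  H_1: rank ker ∂_1 − rank ∂_2 = (30 − 9) − 20 = 1, and ∂_2 has invariant factor 2 > 1, so H_1 ≅ Z × Z/2.
  H_2: rank ker ∂_2 − rank ∂_3 = (20 − 20) − 0 = 0, and there is no ∂_3, so H_2 ≅ 0.

As a check, the Euler characteristic is 10 − 30 + 20 = 0, which agrees with 1 − 1 + 0 = 0.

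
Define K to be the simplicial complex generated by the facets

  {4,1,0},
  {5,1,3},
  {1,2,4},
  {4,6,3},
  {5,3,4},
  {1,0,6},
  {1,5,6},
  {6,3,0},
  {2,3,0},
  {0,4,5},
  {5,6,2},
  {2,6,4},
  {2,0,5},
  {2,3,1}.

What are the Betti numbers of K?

b_0 = 1, b_1 = 2, b_2 = 1.

We work with the vertex ordering 0 < 1 < 2 < 3 < 4 < 5 < 6. The simplices of K, each written with vertices in increasing order, are:

  0-simplices (7): [0], [1], [2], [3], [4], [5], [6]
  1-simplices (21): [0,1], [0,2], [0,3], [0,4], [0,5], [0,6], [1,2], [1,3], [1,4], [1,5], [1,6], [2,3], [2,4], [2,5], [2,6], [3,4], [3,5], [3,6], [4,5], [4,6], [5,6]
  2-simplices (14): [0,1,4], [0,1,6], [0,2,3], [0,2,5], [0,3,6], [0,4,5], [1,2,3], [1,2,4], [1,3,5], [1,5,6], [2,4,6], [2,5,6], [3,4,5], [3,4,6]

so the chain groups are C_0 ≅ Z^7, C_1 ≅ Z^21, C_2 ≅ Z^14.

Boundary ∂_1: C_1 → C_0 is given by ∂[p,q] = [q] − [p]. For instance
  ∂[3,6] = [6] − [3].
This gives a 7×21 integer matrix of rank 6; reducing to Smith normal form yields diagonal entries (1,1,1,1,1,1).

Boundary ∂_2: C_2 → C_1 sends each 2-simplex [p,q,r] to [q,r] − [p,r] + [p,q]. For instance
  ∂[3,4,6] = [4,6] − [3,6] + [3,4],
  ∂[3,4,5] = [4,5] − [3,5] + [3,4].
The 21×14 boundary matrix has rank 13 and Smith normal form diag(1,1,1,1,1,1,1,1,1,1,1,1,1).

Now H_k = ker ∂_k / im ∂_{k+1}, so:

  H_0: rank C_0 − rank ∂_1 = 7 − 6 = 1, and the invariant factors of ∂_1 are all 1, so H_0 ≅ Z.
  H_1: rank ker ∂_1 − rank ∂_2 = (21 − 6) − 13 = 2, and the invariant factors of ∂_2 are all 1, so H_1 ≅ Z^2.
  H_2: rank ker ∂_2 − rank ∂_3 = (14 − 13) − 0 = 1, and there is no ∂_3, so H_2 ≅ Z.

Hence the Betti numbers are b_0 = 1, b_1 = 2, b_2 = 1.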